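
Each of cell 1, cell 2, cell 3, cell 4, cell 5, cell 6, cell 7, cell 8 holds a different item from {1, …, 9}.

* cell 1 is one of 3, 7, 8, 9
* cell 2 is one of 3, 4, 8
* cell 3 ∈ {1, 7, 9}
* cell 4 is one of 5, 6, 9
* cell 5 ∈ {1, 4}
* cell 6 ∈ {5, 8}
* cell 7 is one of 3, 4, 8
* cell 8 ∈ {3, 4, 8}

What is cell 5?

1

The 8 variables together cover exactly {1, 3, 4, 5, 6, 7, 8, 9} — 8 values for 8 variables — and 6 appears only in cell 4's list, so cell 4 = 6.
Among the 7 still-open variables, 5 fits only cell 6 (and all 7 values in {1, 3, 4, 5, 7, 8, 9} must be used), so cell 6 = 5.
The 3 variables cell 2, cell 7, cell 8 are confined to {3, 4, 8}, which locks those values in; drop them from cell 1, cell 5.
So cell 5 = 1.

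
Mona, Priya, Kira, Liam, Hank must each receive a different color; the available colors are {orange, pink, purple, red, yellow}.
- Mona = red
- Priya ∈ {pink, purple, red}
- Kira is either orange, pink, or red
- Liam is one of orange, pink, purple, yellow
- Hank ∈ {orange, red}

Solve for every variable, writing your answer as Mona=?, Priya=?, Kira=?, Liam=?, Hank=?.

Mona has just one choice, so Mona = red. Strike red from Priya, Kira, Hank.
Hank has just one choice, so Hank = orange. Strike orange from Kira, Liam.
That leaves Kira = pink. Eliminate pink elsewhere: Priya, Liam.
Priya must be purple (only option left). Remove purple from Liam.
Liam must be yellow (only option left).

Mona=red, Priya=purple, Kira=pink, Liam=yellow, Hank=orange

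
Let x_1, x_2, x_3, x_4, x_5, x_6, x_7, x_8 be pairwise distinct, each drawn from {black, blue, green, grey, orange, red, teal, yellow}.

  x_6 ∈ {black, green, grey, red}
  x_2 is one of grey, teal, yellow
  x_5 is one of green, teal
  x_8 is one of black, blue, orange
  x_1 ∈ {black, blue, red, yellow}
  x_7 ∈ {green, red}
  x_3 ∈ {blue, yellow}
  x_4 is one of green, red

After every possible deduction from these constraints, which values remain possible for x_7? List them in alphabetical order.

green, red

The 8 variables together cover exactly {black, blue, green, grey, orange, red, teal, yellow} — 8 values for 8 variables — and orange appears only in x_8's list, so x_8 = orange.
x_4 and x_7 between them cover only {green, red} — a naked pair. Remove those values from x_1, x_5, x_6.
x_5 has just one choice, so x_5 = teal. Remove teal from x_2.
No further eliminations apply; x_7 can still be any of green, red.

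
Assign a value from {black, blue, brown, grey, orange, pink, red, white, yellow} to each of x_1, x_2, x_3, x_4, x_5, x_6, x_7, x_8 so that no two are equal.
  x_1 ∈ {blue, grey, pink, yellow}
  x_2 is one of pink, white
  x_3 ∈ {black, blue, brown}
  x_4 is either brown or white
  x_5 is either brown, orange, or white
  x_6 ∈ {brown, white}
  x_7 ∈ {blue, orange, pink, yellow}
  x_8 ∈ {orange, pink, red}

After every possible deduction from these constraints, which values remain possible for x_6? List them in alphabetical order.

brown, white

x_4 and x_6 share exactly the 2 values {brown, white}; by pigeonhole those values go to them, so strike brown, white from x_2, x_3, x_5.
That leaves x_2 = pink. Eliminate pink elsewhere: x_1, x_7, x_8.
That leaves x_5 = orange. Strike orange from x_7, x_8.
x_8 has just one choice, so x_8 = red.
No further eliminations apply; x_6 can still be any of brown, white.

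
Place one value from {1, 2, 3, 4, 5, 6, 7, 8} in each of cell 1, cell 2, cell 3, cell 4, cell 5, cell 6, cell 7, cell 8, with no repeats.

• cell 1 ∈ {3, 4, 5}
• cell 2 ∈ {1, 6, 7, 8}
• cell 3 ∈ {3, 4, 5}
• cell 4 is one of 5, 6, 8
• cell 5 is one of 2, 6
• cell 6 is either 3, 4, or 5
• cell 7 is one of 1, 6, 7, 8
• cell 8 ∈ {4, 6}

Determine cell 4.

8

The 8 variables draw from only 8 values {1, 2, 3, 4, 5, 6, 7, 8}, so each is used; only cell 5 can be 2, hence cell 5 = 2.
cell 1, cell 3, cell 6 share exactly the 3 values {3, 4, 5}; by pigeonhole those values go to them, so strike 3, 4, 5 from cell 4, cell 8.
cell 8 has just one choice, so cell 8 = 6. Eliminate 6 elsewhere: cell 2, cell 4, cell 7.
So cell 4 = 8.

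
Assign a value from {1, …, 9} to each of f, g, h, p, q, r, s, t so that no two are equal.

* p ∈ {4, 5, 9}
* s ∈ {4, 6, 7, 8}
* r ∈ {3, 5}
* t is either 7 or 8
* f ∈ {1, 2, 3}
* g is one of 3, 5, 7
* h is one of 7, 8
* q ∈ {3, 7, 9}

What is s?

6

h and t between them cover only {7, 8} — a naked pair. Remove those values from g, q, s.
g and r between them cover only {3, 5} — a naked pair. Remove those values from f, p, q.
q has just one choice, so q = 9. Strike 9 from p.
p has just one choice, so p = 4. Strike 4 from s.
So s = 6.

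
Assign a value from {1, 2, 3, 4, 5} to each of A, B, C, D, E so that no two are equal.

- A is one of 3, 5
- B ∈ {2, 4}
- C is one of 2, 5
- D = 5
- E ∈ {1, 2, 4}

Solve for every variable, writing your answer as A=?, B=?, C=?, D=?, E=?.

A=3, B=4, C=2, D=5, E=1

D's domain is down to {5}, so D = 5. So A, C can't be 5.
That leaves A = 3.
That leaves C = 2. Eliminate 2 elsewhere: B, E.
That leaves B = 4. Eliminate 4 elsewhere: E.
That leaves E = 1.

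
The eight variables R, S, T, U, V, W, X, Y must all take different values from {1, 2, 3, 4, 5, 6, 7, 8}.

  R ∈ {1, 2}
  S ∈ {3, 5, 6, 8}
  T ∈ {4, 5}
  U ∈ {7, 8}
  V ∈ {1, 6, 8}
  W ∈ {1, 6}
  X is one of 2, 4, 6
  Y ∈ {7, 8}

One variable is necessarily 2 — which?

The 8 variables draw from only 8 values {1, 2, 3, 4, 5, 6, 7, 8}, so each is used; only S can be 3, hence S = 3.
The 7 still-open variables draw from only 7 values {1, 2, 4, 5, 6, 7, 8}, so each is used; only T can be 5, hence T = 5.
Among the 6 still-open variables, 4 fits only X (and all 6 values in {1, 2, 4, 6, 7, 8} must be used), so X = 4.
The 5 still-open variables draw from only 5 values {1, 2, 6, 7, 8}, so each is used; only R can be 2, hence R = 2.

R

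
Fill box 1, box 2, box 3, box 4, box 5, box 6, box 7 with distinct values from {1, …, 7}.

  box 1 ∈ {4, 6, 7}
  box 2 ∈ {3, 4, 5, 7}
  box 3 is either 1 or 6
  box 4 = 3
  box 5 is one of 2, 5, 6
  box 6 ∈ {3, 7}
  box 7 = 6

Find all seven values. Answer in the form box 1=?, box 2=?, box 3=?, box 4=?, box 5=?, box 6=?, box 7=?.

box 1=4, box 2=5, box 3=1, box 4=3, box 5=2, box 6=7, box 7=6

box 4 must be 3 (only option left). Strike 3 from box 2, box 6.
box 6 has just one choice, so box 6 = 7. So box 1, box 2 can't be 7.
box 7 must be 6 (only option left). Remove 6 from box 1, box 3, box 5.
box 1 has just one choice, so box 1 = 4. Strike 4 from box 2.
box 2 has just one choice, so box 2 = 5. So box 5 can't be 5.
box 3 has just one choice, so box 3 = 1.
That leaves box 5 = 2.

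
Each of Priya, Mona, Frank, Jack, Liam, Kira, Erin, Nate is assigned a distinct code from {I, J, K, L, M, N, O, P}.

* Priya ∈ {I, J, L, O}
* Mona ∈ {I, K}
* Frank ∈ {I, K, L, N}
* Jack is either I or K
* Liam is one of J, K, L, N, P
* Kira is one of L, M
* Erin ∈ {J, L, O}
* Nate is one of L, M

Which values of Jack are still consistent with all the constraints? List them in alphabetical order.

Among the 8 variables, P fits only Liam (and all 8 values in {I, J, K, L, M, N, O, P} must be used), so Liam = P.
The 7 still-open variables together cover exactly {I, J, K, L, M, N, O} — 7 values for 7 variables — and N appears only in Frank's list, so Frank = N.
Mona and Jack between them cover only {I, K} — a naked pair. Remove those values from Priya.
Kira and Nate between them cover only {L, M} — a naked pair. Remove those values from Priya, Erin.
No further eliminations apply; Jack can still be any of I, K.

I, K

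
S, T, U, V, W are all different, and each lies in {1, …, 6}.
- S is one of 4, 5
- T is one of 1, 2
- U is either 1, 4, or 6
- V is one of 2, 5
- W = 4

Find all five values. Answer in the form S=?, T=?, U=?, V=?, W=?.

W has just one choice, so W = 4. So S, U can't be 4.
That leaves S = 5. So V can't be 5.
That leaves V = 2. Eliminate 2 elsewhere: T.
That leaves T = 1. Strike 1 from U.
U must be 6 (only option left).

S=5, T=1, U=6, V=2, W=4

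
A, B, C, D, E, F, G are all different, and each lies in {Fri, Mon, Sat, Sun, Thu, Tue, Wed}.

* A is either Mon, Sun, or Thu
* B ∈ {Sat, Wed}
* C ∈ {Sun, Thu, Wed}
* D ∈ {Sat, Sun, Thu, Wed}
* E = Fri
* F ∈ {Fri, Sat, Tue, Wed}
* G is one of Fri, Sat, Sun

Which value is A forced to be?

E has just one choice, so E = Fri. Remove Fri from F, G.
Among the 6 still-open variables, Mon fits only A (and all 6 values in {Mon, Sat, Sun, Thu, Tue, Wed} must be used), so A = Mon.

Mon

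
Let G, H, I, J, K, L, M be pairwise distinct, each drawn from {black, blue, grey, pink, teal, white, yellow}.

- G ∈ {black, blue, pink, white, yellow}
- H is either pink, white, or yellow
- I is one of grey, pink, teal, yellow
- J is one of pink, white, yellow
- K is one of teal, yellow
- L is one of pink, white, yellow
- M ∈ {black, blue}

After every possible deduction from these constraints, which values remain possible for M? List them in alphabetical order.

The 7 variables together cover exactly {black, blue, grey, pink, teal, white, yellow} — 7 values for 7 variables — and grey appears only in I's list, so I = grey.
Among the 6 still-open variables, teal fits only K (and all 6 values in {black, blue, pink, teal, white, yellow} must be used), so K = teal.
The 3 variables H, J, L are confined to {pink, white, yellow}, which locks those values in; drop them from G.
No further eliminations apply; M can still be any of black, blue.

black, blue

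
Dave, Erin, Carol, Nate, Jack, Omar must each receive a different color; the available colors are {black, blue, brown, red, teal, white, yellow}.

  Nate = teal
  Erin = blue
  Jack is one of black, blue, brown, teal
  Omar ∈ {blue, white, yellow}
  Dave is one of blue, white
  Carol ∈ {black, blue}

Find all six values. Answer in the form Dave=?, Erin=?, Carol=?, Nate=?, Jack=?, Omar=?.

Erin must be blue (only option left). Remove blue from Dave, Carol, Jack, Omar.
Carol's domain is down to {black}, so Carol = black. So Jack can't be black.
That leaves Nate = teal. Remove teal from Jack.
Jack must be brown (only option left).
Dave must be white (only option left). Strike white from Omar.
That leaves Omar = yellow.

Dave=white, Erin=blue, Carol=black, Nate=teal, Jack=brown, Omar=yellow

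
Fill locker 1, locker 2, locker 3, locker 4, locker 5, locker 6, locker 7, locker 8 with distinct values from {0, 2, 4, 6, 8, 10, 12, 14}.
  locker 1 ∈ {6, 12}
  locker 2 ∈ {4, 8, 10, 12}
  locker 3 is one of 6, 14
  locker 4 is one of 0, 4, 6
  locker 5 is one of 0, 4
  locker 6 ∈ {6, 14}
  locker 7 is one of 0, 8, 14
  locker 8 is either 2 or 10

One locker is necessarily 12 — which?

Among the 8 variables, 2 fits only locker 8 (and all 8 values in {0, 2, 4, 6, 8, 10, 12, 14} must be used), so locker 8 = 2.
Among the 7 still-open variables, 10 fits only locker 2 (and all 7 values in {0, 4, 6, 8, 10, 12, 14} must be used), so locker 2 = 10.
Among the 6 still-open variables, 8 fits only locker 7 (and all 6 values in {0, 4, 6, 8, 12, 14} must be used), so locker 7 = 8.
The 5 still-open variables draw from only 5 values {0, 4, 6, 12, 14}, so each is used; only locker 1 can be 12, hence locker 1 = 12.

locker 1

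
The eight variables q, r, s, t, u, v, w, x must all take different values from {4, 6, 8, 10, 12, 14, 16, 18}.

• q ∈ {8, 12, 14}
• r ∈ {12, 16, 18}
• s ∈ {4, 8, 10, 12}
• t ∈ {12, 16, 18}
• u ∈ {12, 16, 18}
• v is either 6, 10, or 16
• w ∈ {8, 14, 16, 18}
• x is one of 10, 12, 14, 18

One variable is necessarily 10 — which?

x

The 8 variables together cover exactly {4, 6, 8, 10, 12, 14, 16, 18} — 8 values for 8 variables — and 4 appears only in s's list, so s = 4.
The 7 still-open variables together cover exactly {6, 8, 10, 12, 14, 16, 18} — 7 values for 7 variables — and 6 appears only in v's list, so v = 6.
The 6 still-open variables together cover exactly {8, 10, 12, 14, 16, 18} — 6 values for 6 variables — and 10 appears only in x's list, so x = 10.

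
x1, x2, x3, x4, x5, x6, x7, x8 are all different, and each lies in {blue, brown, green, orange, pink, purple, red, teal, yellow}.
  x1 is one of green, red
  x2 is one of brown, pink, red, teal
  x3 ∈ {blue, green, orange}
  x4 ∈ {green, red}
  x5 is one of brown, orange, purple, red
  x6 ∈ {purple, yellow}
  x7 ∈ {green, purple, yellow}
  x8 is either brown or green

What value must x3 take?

The 2 variables x1 and x4 are confined to {green, red}, which locks those values in; drop them from x2, x3, x5, x7, x8.
x8's domain is down to {brown}, so x8 = brown. Strike brown from x2, x5.
The 2 variables x6 and x7 are confined to {purple, yellow}, which locks those values in; drop them from x5.
x5 must be orange (only option left). Remove orange from x3.
So x3 = blue.

blue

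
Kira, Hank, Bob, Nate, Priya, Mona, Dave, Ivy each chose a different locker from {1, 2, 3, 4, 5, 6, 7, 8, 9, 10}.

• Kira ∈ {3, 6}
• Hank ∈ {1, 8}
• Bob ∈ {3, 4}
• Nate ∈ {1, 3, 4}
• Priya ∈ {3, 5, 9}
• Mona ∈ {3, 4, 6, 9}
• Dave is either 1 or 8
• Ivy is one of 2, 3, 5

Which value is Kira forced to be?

6

The 8 variables draw from only 8 values {1, 2, 3, 4, 5, 6, 8, 9}, so each is used; only Ivy can be 2, hence Ivy = 2.
The 7 still-open variables together cover exactly {1, 3, 4, 5, 6, 8, 9} — 7 values for 7 variables — and 5 appears only in Priya's list, so Priya = 5.
The 6 still-open variables together cover exactly {1, 3, 4, 6, 8, 9} — 6 values for 6 variables — and 9 appears only in Mona's list, so Mona = 9.
The 5 still-open variables together cover exactly {1, 3, 4, 6, 8} — 5 values for 5 variables — and 6 appears only in Kira's list, so Kira = 6.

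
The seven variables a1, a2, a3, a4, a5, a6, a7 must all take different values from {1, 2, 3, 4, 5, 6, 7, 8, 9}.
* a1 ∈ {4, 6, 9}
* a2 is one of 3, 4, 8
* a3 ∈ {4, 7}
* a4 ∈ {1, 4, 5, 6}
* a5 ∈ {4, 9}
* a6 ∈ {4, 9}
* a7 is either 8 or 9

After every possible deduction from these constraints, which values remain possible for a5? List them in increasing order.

The 2 variables a5 and a6 are confined to {4, 9}, which locks those values in; drop them from a1, a2, a3, a4, a7.
a1 has just one choice, so a1 = 6. Remove 6 from a4.
a3's domain is down to {7}, so a3 = 7.
a7's domain is down to {8}, so a7 = 8. Eliminate 8 elsewhere: a2.
That leaves a2 = 3.
No further eliminations apply; a5 can still be any of 4, 9.

4, 9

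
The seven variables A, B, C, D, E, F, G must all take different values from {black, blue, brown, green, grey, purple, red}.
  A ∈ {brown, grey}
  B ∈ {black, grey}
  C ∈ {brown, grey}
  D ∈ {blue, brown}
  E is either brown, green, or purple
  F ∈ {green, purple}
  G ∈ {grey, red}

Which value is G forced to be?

red

The 7 variables draw from only 7 values {black, blue, brown, green, grey, purple, red}, so each is used; only B can be black, hence B = black.
The 6 still-open variables together cover exactly {blue, brown, green, grey, purple, red} — 6 values for 6 variables — and blue appears only in D's list, so D = blue.
Among the 5 still-open variables, red fits only G (and all 5 values in {brown, green, grey, purple, red} must be used), so G = red.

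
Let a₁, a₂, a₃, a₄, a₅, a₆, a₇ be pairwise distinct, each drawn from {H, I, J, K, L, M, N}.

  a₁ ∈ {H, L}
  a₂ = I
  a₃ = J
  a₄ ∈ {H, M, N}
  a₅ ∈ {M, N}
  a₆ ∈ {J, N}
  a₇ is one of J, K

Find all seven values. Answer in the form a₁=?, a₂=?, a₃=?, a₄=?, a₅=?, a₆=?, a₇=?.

a₂ has just one choice, so a₂ = I.
a₃ must be J (only option left). Strike J from a₆, a₇.
That leaves a₆ = N. So a₄, a₅ can't be N.
a₇ has just one choice, so a₇ = K.
a₅ must be M (only option left). Eliminate M elsewhere: a₄.
a₄ has just one choice, so a₄ = H. Strike H from a₁.
That leaves a₁ = L.

a₁=L, a₂=I, a₃=J, a₄=H, a₅=M, a₆=N, a₇=K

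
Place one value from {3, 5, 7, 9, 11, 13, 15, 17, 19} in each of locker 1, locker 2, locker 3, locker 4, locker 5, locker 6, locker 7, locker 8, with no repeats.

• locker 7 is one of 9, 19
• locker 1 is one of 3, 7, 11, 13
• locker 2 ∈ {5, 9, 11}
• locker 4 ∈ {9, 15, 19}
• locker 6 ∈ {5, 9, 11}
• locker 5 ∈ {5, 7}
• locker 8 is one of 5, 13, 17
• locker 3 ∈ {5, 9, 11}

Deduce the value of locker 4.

locker 2, locker 3, locker 6 between them cover only {5, 9, 11} — a naked triple. Remove those values from locker 1, locker 4, locker 5, locker 7, locker 8.
That leaves locker 5 = 7. Remove 7 from locker 1.
locker 7 must be 19 (only option left). So locker 4 can't be 19.
So locker 4 = 15.

15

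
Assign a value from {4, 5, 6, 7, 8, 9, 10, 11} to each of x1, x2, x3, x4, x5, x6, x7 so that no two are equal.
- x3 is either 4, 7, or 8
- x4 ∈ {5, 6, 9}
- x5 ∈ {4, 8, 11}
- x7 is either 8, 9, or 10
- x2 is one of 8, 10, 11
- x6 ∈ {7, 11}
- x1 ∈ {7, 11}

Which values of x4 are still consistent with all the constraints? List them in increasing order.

x1 and x6 between them cover only {7, 11} — a naked pair. Remove those values from x2, x3, x5.
The 2 variables x3 and x5 are confined to {4, 8}, which locks those values in; drop them from x2, x7.
That leaves x2 = 10. Remove 10 from x7.
That leaves x7 = 9. Remove 9 from x4.
No further eliminations apply; x4 can still be any of 5, 6.

5, 6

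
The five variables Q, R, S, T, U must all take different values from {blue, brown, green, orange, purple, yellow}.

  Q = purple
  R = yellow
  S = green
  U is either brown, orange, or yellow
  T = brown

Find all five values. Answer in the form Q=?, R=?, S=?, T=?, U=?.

Q=purple, R=yellow, S=green, T=brown, U=orange

Q's domain is down to {purple}, so Q = purple.
R has just one choice, so R = yellow. Eliminate yellow elsewhere: U.
S has just one choice, so S = green.
T must be brown (only option left). Remove brown from U.
U has just one choice, so U = orange.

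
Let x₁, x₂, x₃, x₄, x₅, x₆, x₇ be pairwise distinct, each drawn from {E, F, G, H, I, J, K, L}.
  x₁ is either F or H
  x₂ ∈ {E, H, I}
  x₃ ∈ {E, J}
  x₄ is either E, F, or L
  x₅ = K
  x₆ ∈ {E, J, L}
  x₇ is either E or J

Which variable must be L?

x₆

x₅ has just one choice, so x₅ = K.
Among the 6 still-open variables, I fits only x₂ (and all 6 values in {E, F, H, I, J, L} must be used), so x₂ = I.
The 5 still-open variables together cover exactly {E, F, H, J, L} — 5 values for 5 variables — and H appears only in x₁'s list, so x₁ = H.
Among the 4 still-open variables, F fits only x₄ (and all 4 values in {E, F, J, L} must be used), so x₄ = F.
The 3 still-open variables together cover exactly {E, J, L} — 3 values for 3 variables — and L appears only in x₆'s list, so x₆ = L.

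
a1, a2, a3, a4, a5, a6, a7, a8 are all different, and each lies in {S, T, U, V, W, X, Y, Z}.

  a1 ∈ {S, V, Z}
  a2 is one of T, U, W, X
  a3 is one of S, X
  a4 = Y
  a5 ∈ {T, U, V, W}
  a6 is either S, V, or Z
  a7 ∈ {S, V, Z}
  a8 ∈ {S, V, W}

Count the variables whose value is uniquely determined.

a4 has just one choice, so a4 = Y.
The 3 variables a1, a6, a7 are confined to {S, V, Z}, which locks those values in; drop them from a3, a5, a8.
a3's domain is down to {X}, so a3 = X. Eliminate X elsewhere: a2.
a8 must be W (only option left). Remove W from a2, a5.
Determined: a3=X, a4=Y, a8=W. The other variables each still have more than one consistent value. That makes 3.

3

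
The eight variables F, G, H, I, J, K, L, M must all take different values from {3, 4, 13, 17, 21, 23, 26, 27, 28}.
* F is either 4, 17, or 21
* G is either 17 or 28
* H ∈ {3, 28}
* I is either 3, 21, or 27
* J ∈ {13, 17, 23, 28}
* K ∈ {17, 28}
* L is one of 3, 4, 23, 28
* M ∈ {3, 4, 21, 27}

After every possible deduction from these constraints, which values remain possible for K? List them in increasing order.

The 8 variables together cover exactly {3, 4, 13, 17, 21, 23, 27, 28} — 8 values for 8 variables — and 13 appears only in J's list, so J = 13.
The 7 still-open variables draw from only 7 values {3, 4, 17, 21, 23, 27, 28}, so each is used; only L can be 23, hence L = 23.
G and K between them cover only {17, 28} — a naked pair. Remove those values from F, H.
H's domain is down to {3}, so H = 3. Eliminate 3 elsewhere: I, M.
No further eliminations apply; K can still be any of 17, 28.

17, 28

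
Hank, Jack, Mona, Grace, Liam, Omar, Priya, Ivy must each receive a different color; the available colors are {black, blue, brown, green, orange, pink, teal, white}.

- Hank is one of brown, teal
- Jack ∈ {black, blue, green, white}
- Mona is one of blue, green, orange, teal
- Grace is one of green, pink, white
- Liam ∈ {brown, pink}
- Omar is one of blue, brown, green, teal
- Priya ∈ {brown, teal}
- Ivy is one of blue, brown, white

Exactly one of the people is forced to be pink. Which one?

Liam

Among the 8 variables, black fits only Jack (and all 8 values in {black, blue, brown, green, orange, pink, teal, white} must be used), so Jack = black.
The 7 still-open variables draw from only 7 values {blue, brown, green, orange, pink, teal, white}, so each is used; only Mona can be orange, hence Mona = orange.
Hank and Priya between them cover only {brown, teal} — a naked pair. Remove those values from Liam, Omar, Ivy.
So pink goes to Liam.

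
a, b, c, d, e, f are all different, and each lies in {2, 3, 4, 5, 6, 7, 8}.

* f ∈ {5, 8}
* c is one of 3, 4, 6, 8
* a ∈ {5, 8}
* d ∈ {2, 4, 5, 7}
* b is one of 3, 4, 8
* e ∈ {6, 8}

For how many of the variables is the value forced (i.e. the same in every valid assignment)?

a and f between them cover only {5, 8} — a naked pair. Remove those values from b, c, d, e.
That leaves e = 6. Remove 6 from c.
b and c share exactly the 2 values {3, 4}; by pigeonhole those values go to them, so strike 3, 4 from d.
Determined: e=6. The other variables each still have more than one consistent value. That makes 1.

1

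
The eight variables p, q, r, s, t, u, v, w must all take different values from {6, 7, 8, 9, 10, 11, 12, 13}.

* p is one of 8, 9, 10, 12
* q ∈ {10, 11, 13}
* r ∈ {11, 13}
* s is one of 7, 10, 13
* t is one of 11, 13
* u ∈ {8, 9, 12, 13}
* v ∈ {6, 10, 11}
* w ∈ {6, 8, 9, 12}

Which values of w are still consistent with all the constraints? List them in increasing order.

8, 9, 12

The 8 variables together cover exactly {6, 7, 8, 9, 10, 11, 12, 13} — 8 values for 8 variables — and 7 appears only in s's list, so s = 7.
r and t between them cover only {11, 13} — a naked pair. Remove those values from q, u, v.
q has just one choice, so q = 10. So p, v can't be 10.
That leaves v = 6. Remove 6 from w.
No further eliminations apply; w can still be any of 8, 9, 12.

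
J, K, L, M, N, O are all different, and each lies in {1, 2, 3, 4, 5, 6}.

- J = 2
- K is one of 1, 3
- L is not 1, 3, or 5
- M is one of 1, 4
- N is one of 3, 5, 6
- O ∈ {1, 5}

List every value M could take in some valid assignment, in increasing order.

J must be 2 (only option left). Remove 2 from L.
No further eliminations apply; M can still be any of 1, 4.

1, 4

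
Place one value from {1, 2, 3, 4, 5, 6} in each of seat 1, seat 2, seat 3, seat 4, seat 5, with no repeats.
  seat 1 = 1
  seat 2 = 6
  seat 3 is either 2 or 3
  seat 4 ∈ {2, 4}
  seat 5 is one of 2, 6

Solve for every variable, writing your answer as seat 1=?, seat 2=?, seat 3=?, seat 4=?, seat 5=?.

seat 1=1, seat 2=6, seat 3=3, seat 4=4, seat 5=2

seat 1 must be 1 (only option left).
seat 2 must be 6 (only option left). Eliminate 6 elsewhere: seat 5.
seat 5 has just one choice, so seat 5 = 2. Eliminate 2 elsewhere: seat 3, seat 4.
That leaves seat 3 = 3.
That leaves seat 4 = 4.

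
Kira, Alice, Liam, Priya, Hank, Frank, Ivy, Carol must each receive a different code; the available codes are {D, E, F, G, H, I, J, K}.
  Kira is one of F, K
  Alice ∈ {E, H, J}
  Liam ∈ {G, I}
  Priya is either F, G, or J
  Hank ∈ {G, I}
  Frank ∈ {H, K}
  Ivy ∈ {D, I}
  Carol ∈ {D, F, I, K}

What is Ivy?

The 8 variables draw from only 8 values {D, E, F, G, H, I, J, K}, so each is used; only Alice can be E, hence Alice = E.
Among the 7 still-open variables, H fits only Frank (and all 7 values in {D, F, G, H, I, J, K} must be used), so Frank = H.
Among the 6 still-open variables, J fits only Priya (and all 6 values in {D, F, G, I, J, K} must be used), so Priya = J.
The 2 variables Liam and Hank are confined to {G, I}, which locks those values in; drop them from Ivy, Carol.
So Ivy = D.

D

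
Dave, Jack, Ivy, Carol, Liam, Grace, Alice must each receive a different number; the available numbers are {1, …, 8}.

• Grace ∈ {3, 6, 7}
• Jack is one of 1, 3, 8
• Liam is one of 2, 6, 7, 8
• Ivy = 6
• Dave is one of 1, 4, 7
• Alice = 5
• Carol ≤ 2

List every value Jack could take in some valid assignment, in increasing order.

Ivy has just one choice, so Ivy = 6. Eliminate 6 elsewhere: Liam, Grace.
That leaves Alice = 5.
No further eliminations apply; Jack can still be any of 1, 3, 8.

1, 3, 8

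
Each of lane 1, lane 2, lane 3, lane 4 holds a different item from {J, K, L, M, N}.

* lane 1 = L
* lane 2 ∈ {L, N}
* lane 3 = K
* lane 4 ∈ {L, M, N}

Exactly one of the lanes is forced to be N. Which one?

lane 1 has just one choice, so lane 1 = L. Remove L from lane 2, lane 4.
So N goes to lane 2.

lane 2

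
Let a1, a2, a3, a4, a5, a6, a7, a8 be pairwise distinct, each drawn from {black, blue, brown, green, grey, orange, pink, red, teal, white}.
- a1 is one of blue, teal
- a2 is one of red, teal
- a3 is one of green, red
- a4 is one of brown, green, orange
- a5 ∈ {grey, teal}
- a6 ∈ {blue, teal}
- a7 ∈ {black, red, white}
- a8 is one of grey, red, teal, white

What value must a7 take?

a1 and a6 share exactly the 2 values {blue, teal}; by pigeonhole those values go to them, so strike blue, teal from a2, a5, a8.
a2's domain is down to {red}, so a2 = red. Strike red from a3, a7, a8.
a3 must be green (only option left). So a4 can't be green.
That leaves a5 = grey. Strike grey from a8.
a8's domain is down to {white}, so a8 = white. Remove white from a7.
So a7 = black.

black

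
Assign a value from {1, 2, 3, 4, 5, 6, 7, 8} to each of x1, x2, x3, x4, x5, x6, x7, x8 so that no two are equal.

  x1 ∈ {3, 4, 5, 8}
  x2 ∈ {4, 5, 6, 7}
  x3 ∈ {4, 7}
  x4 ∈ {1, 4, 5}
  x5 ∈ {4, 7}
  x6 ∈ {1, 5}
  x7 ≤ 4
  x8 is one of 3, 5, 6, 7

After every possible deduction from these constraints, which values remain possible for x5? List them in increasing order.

The 8 variables together cover exactly {1, 2, 3, 4, 5, 6, 7, 8} — 8 values for 8 variables — and 2 appears only in x7's list, so x7 = 2.
The 7 still-open variables draw from only 7 values {1, 3, 4, 5, 6, 7, 8}, so each is used; only x1 can be 8, hence x1 = 8.
The 6 still-open variables draw from only 6 values {1, 3, 4, 5, 6, 7}, so each is used; only x8 can be 3, hence x8 = 3.
Among the 5 still-open variables, 6 fits only x2 (and all 5 values in {1, 4, 5, 6, 7} must be used), so x2 = 6.
x3 and x5 between them cover only {4, 7} — a naked pair. Remove those values from x4.
No further eliminations apply; x5 can still be any of 4, 7.

4, 7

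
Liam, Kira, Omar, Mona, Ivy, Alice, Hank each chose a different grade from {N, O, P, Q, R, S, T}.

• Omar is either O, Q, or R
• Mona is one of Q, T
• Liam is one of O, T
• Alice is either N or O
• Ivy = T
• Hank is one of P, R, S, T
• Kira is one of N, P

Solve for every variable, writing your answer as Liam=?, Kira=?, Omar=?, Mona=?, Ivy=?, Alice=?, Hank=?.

Liam=O, Kira=P, Omar=R, Mona=Q, Ivy=T, Alice=N, Hank=S

Ivy's domain is down to {T}, so Ivy = T. Remove T from Liam, Mona, Hank.
Liam has just one choice, so Liam = O. Remove O from Omar, Alice.
Mona must be Q (only option left). Eliminate Q elsewhere: Omar.
That leaves Alice = N. Remove N from Kira.
Kira must be P (only option left). Remove P from Hank.
Omar's domain is down to {R}, so Omar = R. So Hank can't be R.
Hank's domain is down to {S}, so Hank = S.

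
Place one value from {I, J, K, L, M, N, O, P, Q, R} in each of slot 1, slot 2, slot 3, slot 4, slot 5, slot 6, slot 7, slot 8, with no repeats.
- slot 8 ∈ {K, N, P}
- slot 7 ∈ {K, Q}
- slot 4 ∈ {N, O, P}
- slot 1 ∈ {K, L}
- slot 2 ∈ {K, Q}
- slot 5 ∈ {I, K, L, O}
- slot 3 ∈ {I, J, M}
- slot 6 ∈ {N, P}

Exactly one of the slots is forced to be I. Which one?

slot 5

slot 2 and slot 7 between them cover only {K, Q} — a naked pair. Remove those values from slot 1, slot 5, slot 8.
slot 1 has just one choice, so slot 1 = L. So slot 5 can't be L.
slot 6 and slot 8 between them cover only {N, P} — a naked pair. Remove those values from slot 4.
That leaves slot 4 = O. Strike O from slot 5.
So I goes to slot 5.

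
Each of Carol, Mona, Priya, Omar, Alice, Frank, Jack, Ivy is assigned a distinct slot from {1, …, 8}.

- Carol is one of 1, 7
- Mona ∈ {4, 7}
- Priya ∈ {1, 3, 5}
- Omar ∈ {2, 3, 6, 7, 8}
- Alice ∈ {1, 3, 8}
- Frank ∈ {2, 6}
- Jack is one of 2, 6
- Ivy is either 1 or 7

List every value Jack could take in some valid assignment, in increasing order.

2, 6

The 8 variables together cover exactly {1, 2, 3, 4, 5, 6, 7, 8} — 8 values for 8 variables — and 4 appears only in Mona's list, so Mona = 4.
The 7 still-open variables draw from only 7 values {1, 2, 3, 5, 6, 7, 8}, so each is used; only Priya can be 5, hence Priya = 5.
Carol and Ivy between them cover only {1, 7} — a naked pair. Remove those values from Omar, Alice.
Frank and Jack share exactly the 2 values {2, 6}; by pigeonhole those values go to them, so strike 2, 6 from Omar.
No further eliminations apply; Jack can still be any of 2, 6.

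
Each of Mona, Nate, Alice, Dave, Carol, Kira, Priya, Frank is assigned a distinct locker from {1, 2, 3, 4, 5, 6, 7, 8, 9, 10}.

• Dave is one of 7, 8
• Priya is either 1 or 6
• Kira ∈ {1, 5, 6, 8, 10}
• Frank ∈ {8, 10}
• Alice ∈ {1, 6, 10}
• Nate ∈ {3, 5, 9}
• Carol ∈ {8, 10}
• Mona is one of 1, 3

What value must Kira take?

The 8 variables draw from only 8 values {1, 3, 5, 6, 7, 8, 9, 10}, so each is used; only Dave can be 7, hence Dave = 7.
Among the 7 still-open variables, 9 fits only Nate (and all 7 values in {1, 3, 5, 6, 8, 9, 10} must be used), so Nate = 9.
The 6 still-open variables draw from only 6 values {1, 3, 5, 6, 8, 10}, so each is used; only Mona can be 3, hence Mona = 3.
The 5 still-open variables together cover exactly {1, 5, 6, 8, 10} — 5 values for 5 variables — and 5 appears only in Kira's list, so Kira = 5.

5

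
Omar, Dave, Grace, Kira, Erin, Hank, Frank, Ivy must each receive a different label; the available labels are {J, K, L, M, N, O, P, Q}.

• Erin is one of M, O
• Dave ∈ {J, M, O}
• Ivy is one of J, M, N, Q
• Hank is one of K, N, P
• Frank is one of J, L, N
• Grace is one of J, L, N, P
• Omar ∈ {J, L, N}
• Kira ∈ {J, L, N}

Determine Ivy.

Among the 8 variables, K fits only Hank (and all 8 values in {J, K, L, M, N, O, P, Q} must be used), so Hank = K.
Among the 7 still-open variables, P fits only Grace (and all 7 values in {J, L, M, N, O, P, Q} must be used), so Grace = P.
The 6 still-open variables together cover exactly {J, L, M, N, O, Q} — 6 values for 6 variables — and Q appears only in Ivy's list, so Ivy = Q.

Q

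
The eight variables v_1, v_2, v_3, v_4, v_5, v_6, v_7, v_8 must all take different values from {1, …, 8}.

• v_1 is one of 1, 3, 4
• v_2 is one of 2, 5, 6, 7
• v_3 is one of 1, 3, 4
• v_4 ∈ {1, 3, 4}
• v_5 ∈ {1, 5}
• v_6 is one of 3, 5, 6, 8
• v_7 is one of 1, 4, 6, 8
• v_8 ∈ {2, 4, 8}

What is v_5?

5

Among the 8 variables, 7 fits only v_2 (and all 8 values in {1, 2, 3, 4, 5, 6, 7, 8} must be used), so v_2 = 7.
The 7 still-open variables together cover exactly {1, 2, 3, 4, 5, 6, 8} — 7 values for 7 variables — and 2 appears only in v_8's list, so v_8 = 2.
The 3 variables v_1, v_3, v_4 are confined to {1, 3, 4}, which locks those values in; drop them from v_5, v_6, v_7.
So v_5 = 5.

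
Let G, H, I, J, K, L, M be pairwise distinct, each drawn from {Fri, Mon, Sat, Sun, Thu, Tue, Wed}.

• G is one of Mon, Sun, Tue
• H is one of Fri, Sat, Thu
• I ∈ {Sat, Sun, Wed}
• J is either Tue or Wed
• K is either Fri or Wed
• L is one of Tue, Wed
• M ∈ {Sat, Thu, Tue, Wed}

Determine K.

The 7 variables draw from only 7 values {Fri, Mon, Sat, Sun, Thu, Tue, Wed}, so each is used; only G can be Mon, hence G = Mon.
The 6 still-open variables together cover exactly {Fri, Sat, Sun, Thu, Tue, Wed} — 6 values for 6 variables — and Sun appears only in I's list, so I = Sun.
J and L share exactly the 2 values {Tue, Wed}; by pigeonhole those values go to them, so strike Tue, Wed from K, M.
So K = Fri.

Fri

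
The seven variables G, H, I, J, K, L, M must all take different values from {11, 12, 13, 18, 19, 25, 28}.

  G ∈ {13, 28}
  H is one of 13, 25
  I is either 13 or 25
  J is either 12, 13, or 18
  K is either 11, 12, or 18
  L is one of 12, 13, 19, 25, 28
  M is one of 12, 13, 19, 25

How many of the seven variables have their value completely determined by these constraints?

The 7 variables draw from only 7 values {11, 12, 13, 18, 19, 25, 28}, so each is used; only K can be 11, hence K = 11.
The 6 still-open variables together cover exactly {12, 13, 18, 19, 25, 28} — 6 values for 6 variables — and 18 appears only in J's list, so J = 18.
H and I between them cover only {13, 25} — a naked pair. Remove those values from G, L, M.
G has just one choice, so G = 28. Eliminate 28 elsewhere: L.
Determined: G=28, J=18, K=11. The other variables each still have more than one consistent value. That makes 3.

3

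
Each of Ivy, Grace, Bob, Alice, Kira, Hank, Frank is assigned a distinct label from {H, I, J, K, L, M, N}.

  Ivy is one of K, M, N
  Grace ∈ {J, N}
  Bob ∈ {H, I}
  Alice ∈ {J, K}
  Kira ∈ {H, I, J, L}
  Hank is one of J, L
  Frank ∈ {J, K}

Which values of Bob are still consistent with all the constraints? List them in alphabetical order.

H, I

The 7 variables together cover exactly {H, I, J, K, L, M, N} — 7 values for 7 variables — and M appears only in Ivy's list, so Ivy = M.
The 6 still-open variables draw from only 6 values {H, I, J, K, L, N}, so each is used; only Grace can be N, hence Grace = N.
Alice and Frank between them cover only {J, K} — a naked pair. Remove those values from Kira, Hank.
Hank's domain is down to {L}, so Hank = L. Eliminate L elsewhere: Kira.
No further eliminations apply; Bob can still be any of H, I.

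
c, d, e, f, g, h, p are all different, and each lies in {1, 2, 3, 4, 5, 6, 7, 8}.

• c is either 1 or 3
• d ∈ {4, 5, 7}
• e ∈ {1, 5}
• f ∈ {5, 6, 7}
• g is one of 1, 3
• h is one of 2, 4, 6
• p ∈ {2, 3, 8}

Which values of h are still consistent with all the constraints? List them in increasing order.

2, 4, 6

c and g between them cover only {1, 3} — a naked pair. Remove those values from e, p.
e has just one choice, so e = 5. So d, f can't be 5.
No further eliminations apply; h can still be any of 2, 4, 6.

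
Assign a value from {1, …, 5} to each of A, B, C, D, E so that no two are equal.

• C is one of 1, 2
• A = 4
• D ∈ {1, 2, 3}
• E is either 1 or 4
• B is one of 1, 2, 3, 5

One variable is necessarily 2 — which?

A's domain is down to {4}, so A = 4. Remove 4 from E.
E must be 1 (only option left). Strike 1 from B, C, D.
So 2 goes to C.

C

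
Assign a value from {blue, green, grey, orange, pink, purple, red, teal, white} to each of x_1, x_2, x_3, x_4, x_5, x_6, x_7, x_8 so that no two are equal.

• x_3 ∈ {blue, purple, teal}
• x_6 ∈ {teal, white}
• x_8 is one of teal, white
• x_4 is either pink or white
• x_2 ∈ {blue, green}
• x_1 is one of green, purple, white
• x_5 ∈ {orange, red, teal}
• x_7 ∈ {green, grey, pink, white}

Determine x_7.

The 2 variables x_6 and x_8 are confined to {teal, white}, which locks those values in; drop them from x_1, x_3, x_4, x_5, x_7.
x_4 has just one choice, so x_4 = pink. Remove pink from x_7.
x_1, x_2, x_3 share exactly the 3 values {blue, green, purple}; by pigeonhole those values go to them, so strike blue, green, purple from x_7.
So x_7 = grey.

grey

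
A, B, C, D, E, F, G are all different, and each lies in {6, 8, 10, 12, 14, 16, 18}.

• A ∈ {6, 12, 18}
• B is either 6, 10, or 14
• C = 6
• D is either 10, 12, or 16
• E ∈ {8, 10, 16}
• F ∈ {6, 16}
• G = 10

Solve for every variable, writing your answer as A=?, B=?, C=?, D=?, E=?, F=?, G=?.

C has just one choice, so C = 6. Remove 6 from A, B, F.
F must be 16 (only option left). Eliminate 16 elsewhere: D, E.
G's domain is down to {10}, so G = 10. So B, D, E can't be 10.
B has just one choice, so B = 14.
D's domain is down to {12}, so D = 12. Strike 12 from A.
E's domain is down to {8}, so E = 8.
A's domain is down to {18}, so A = 18.

A=18, B=14, C=6, D=12, E=8, F=16, G=10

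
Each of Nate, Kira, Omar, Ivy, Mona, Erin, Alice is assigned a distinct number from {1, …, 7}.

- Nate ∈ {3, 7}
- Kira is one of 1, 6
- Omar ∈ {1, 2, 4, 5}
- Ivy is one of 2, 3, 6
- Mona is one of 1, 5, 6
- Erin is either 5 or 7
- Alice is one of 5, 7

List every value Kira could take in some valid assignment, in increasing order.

The 7 variables draw from only 7 values {1, 2, 3, 4, 5, 6, 7}, so each is used; only Omar can be 4, hence Omar = 4.
The 6 still-open variables draw from only 6 values {1, 2, 3, 5, 6, 7}, so each is used; only Ivy can be 2, hence Ivy = 2.
Among the 5 still-open variables, 3 fits only Nate (and all 5 values in {1, 3, 5, 6, 7} must be used), so Nate = 3.
Erin and Alice share exactly the 2 values {5, 7}; by pigeonhole those values go to them, so strike 5, 7 from Mona.
No further eliminations apply; Kira can still be any of 1, 6.

1, 6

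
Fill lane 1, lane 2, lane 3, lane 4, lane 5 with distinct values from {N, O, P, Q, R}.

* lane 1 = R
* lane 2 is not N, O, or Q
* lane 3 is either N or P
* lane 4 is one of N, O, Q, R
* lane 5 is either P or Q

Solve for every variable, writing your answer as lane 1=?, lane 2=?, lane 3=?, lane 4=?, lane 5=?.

lane 1=R, lane 2=P, lane 3=N, lane 4=O, lane 5=Q

lane 1 has just one choice, so lane 1 = R. Strike R from lane 2, lane 4.
lane 2's domain is down to {P}, so lane 2 = P. Remove P from lane 3, lane 5.
lane 3's domain is down to {N}, so lane 3 = N. Eliminate N elsewhere: lane 4.
lane 5 has just one choice, so lane 5 = Q. Remove Q from lane 4.
lane 4's domain is down to {O}, so lane 4 = O.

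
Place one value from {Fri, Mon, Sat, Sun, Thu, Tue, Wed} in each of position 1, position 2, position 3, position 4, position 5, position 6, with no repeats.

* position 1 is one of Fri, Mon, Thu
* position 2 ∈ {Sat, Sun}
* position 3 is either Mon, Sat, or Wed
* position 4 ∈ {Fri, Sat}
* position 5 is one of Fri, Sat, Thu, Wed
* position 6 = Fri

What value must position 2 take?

Sun

position 6 must be Fri (only option left). Remove Fri from position 1, position 4, position 5.
position 4's domain is down to {Sat}, so position 4 = Sat. So position 2, position 3, position 5 can't be Sat.
So position 2 = Sun.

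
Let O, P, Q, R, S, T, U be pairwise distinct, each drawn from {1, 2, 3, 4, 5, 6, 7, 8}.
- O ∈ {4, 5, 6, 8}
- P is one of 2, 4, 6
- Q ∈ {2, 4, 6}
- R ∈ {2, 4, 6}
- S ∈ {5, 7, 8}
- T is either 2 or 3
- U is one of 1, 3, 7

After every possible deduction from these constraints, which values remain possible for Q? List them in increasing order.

2, 4, 6

P, Q, R between them cover only {2, 4, 6} — a naked triple. Remove those values from O, T.
T must be 3 (only option left). Remove 3 from U.
No further eliminations apply; Q can still be any of 2, 4, 6.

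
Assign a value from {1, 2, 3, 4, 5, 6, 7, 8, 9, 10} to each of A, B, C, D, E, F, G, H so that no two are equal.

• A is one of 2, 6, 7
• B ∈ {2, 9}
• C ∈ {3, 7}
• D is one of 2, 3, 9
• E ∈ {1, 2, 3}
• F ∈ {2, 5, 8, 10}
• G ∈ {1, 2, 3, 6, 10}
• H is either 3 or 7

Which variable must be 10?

C and H share exactly the 2 values {3, 7}; by pigeonhole those values go to them, so strike 3, 7 from A, D, E, G.
The 2 variables B and D are confined to {2, 9}, which locks those values in; drop them from A, E, F, G.
A's domain is down to {6}, so A = 6. Remove 6 from G.
E has just one choice, so E = 1. So G can't be 1.
So 10 goes to G.

G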